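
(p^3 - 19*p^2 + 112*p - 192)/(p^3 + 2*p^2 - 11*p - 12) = (p^2 - 16*p + 64)/(p^2 + 5*p + 4)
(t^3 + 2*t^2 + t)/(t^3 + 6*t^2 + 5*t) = (t + 1)/(t + 5)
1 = 1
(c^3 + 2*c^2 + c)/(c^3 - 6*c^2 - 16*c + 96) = c*(c^2 + 2*c + 1)/(c^3 - 6*c^2 - 16*c + 96)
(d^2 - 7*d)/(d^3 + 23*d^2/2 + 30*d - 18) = 2*d*(d - 7)/(2*d^3 + 23*d^2 + 60*d - 36)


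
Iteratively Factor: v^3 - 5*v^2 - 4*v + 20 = (v - 2)*(v^2 - 3*v - 10) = (v - 5)*(v - 2)*(v + 2)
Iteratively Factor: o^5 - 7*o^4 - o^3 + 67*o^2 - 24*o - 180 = (o - 3)*(o^4 - 4*o^3 - 13*o^2 + 28*o + 60) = (o - 3)*(o + 2)*(o^3 - 6*o^2 - o + 30) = (o - 5)*(o - 3)*(o + 2)*(o^2 - o - 6) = (o - 5)*(o - 3)^2*(o + 2)*(o + 2)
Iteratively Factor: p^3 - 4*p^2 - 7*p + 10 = (p - 5)*(p^2 + p - 2) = (p - 5)*(p + 2)*(p - 1)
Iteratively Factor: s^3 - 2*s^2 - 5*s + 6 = (s - 1)*(s^2 - s - 6) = (s - 3)*(s - 1)*(s + 2)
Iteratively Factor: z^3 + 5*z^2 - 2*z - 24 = (z - 2)*(z^2 + 7*z + 12) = (z - 2)*(z + 3)*(z + 4)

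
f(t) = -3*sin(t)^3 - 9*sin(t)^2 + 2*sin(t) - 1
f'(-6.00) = -3.58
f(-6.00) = -1.21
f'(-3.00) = -4.32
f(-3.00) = -1.45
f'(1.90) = 7.47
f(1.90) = -9.71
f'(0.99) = -10.61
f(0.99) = -7.37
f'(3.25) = -3.82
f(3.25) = -1.32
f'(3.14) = -1.97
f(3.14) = -1.00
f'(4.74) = 0.30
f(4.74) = -9.00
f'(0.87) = -10.97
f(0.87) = -6.07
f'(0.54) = -8.26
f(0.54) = -2.76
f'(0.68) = -10.01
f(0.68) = -4.05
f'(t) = -9*sin(t)^2*cos(t) - 18*sin(t)*cos(t) + 2*cos(t)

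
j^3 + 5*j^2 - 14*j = j*(j - 2)*(j + 7)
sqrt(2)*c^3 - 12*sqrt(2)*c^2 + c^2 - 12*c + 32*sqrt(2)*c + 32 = (c - 8)*(c - 4)*(sqrt(2)*c + 1)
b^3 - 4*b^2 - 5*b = b*(b - 5)*(b + 1)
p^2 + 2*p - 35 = (p - 5)*(p + 7)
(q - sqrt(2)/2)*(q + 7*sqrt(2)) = q^2 + 13*sqrt(2)*q/2 - 7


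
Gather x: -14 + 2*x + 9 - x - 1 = x - 6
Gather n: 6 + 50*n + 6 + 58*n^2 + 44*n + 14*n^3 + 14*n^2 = 14*n^3 + 72*n^2 + 94*n + 12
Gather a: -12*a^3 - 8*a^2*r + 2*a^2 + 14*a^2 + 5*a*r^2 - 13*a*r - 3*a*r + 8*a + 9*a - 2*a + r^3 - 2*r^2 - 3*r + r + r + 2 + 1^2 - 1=-12*a^3 + a^2*(16 - 8*r) + a*(5*r^2 - 16*r + 15) + r^3 - 2*r^2 - r + 2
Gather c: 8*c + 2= 8*c + 2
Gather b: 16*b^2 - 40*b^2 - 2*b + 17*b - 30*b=-24*b^2 - 15*b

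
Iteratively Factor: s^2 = (s)*(s)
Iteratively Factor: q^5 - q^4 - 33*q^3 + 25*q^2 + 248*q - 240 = (q - 3)*(q^4 + 2*q^3 - 27*q^2 - 56*q + 80) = (q - 3)*(q - 1)*(q^3 + 3*q^2 - 24*q - 80) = (q - 3)*(q - 1)*(q + 4)*(q^2 - q - 20) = (q - 3)*(q - 1)*(q + 4)^2*(q - 5)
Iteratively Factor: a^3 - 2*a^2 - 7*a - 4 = (a + 1)*(a^2 - 3*a - 4) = (a + 1)^2*(a - 4)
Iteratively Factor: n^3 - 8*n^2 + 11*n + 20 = (n + 1)*(n^2 - 9*n + 20) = (n - 5)*(n + 1)*(n - 4)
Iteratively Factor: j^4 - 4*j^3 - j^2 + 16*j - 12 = (j - 3)*(j^3 - j^2 - 4*j + 4) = (j - 3)*(j - 1)*(j^2 - 4) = (j - 3)*(j - 1)*(j + 2)*(j - 2)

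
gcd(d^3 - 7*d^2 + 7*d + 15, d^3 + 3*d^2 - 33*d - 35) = d^2 - 4*d - 5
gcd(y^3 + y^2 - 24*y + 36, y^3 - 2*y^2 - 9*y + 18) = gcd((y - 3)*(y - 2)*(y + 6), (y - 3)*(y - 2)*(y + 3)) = y^2 - 5*y + 6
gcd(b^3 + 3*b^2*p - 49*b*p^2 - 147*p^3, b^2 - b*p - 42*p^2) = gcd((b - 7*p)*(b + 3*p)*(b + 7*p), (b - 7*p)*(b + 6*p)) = -b + 7*p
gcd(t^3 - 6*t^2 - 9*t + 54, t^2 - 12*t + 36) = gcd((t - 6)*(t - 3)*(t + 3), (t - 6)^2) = t - 6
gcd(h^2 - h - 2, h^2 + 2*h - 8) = h - 2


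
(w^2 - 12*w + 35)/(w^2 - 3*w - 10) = (w - 7)/(w + 2)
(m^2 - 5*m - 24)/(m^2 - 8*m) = (m + 3)/m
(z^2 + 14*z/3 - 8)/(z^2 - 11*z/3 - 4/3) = (-3*z^2 - 14*z + 24)/(-3*z^2 + 11*z + 4)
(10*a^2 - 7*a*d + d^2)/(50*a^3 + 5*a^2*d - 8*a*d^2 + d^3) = (2*a - d)/(10*a^2 + 3*a*d - d^2)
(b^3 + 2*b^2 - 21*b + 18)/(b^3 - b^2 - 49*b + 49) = (b^2 + 3*b - 18)/(b^2 - 49)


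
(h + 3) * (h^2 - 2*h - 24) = h^3 + h^2 - 30*h - 72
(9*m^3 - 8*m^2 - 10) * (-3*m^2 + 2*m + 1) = -27*m^5 + 42*m^4 - 7*m^3 + 22*m^2 - 20*m - 10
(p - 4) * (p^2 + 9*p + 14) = p^3 + 5*p^2 - 22*p - 56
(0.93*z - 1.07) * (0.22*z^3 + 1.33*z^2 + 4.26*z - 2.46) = 0.2046*z^4 + 1.0015*z^3 + 2.5387*z^2 - 6.846*z + 2.6322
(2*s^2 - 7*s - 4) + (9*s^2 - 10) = 11*s^2 - 7*s - 14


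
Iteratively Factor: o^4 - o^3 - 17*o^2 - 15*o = (o + 3)*(o^3 - 4*o^2 - 5*o) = o*(o + 3)*(o^2 - 4*o - 5) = o*(o - 5)*(o + 3)*(o + 1)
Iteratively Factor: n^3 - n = (n + 1)*(n^2 - n) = n*(n + 1)*(n - 1)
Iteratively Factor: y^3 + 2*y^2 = (y + 2)*(y^2) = y*(y + 2)*(y)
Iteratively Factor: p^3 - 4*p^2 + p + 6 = (p + 1)*(p^2 - 5*p + 6) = (p - 3)*(p + 1)*(p - 2)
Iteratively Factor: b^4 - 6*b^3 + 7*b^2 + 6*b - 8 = (b - 4)*(b^3 - 2*b^2 - b + 2) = (b - 4)*(b - 1)*(b^2 - b - 2) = (b - 4)*(b - 1)*(b + 1)*(b - 2)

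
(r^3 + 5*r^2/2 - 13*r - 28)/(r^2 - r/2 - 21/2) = (r^2 + 6*r + 8)/(r + 3)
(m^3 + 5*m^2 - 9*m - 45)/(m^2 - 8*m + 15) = (m^2 + 8*m + 15)/(m - 5)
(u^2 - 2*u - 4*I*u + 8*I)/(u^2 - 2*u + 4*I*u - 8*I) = (u - 4*I)/(u + 4*I)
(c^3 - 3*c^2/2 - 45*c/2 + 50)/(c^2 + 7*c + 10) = (c^2 - 13*c/2 + 10)/(c + 2)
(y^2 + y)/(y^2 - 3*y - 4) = y/(y - 4)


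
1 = 1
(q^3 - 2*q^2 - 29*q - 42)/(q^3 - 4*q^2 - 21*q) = (q + 2)/q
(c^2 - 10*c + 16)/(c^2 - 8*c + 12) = (c - 8)/(c - 6)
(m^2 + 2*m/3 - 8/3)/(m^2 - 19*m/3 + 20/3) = (m + 2)/(m - 5)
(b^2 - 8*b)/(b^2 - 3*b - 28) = b*(8 - b)/(-b^2 + 3*b + 28)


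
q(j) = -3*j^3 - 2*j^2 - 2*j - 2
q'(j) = -9*j^2 - 4*j - 2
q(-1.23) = 3.02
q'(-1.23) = -10.70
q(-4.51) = 241.54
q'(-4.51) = -167.02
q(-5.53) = 455.24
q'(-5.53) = -255.11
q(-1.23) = 3.02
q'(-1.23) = -10.70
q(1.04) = -9.62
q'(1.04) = -15.89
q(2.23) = -49.67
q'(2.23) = -55.68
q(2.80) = -89.14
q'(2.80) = -83.76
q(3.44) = -154.67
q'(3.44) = -122.26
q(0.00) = -2.00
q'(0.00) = -2.00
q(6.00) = -734.00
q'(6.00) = -350.00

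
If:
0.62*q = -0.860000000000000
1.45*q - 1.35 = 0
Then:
No Solution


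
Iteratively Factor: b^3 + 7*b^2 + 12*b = (b + 3)*(b^2 + 4*b) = b*(b + 3)*(b + 4)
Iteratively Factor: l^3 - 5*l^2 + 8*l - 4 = (l - 1)*(l^2 - 4*l + 4) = (l - 2)*(l - 1)*(l - 2)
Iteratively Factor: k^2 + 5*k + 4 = (k + 1)*(k + 4)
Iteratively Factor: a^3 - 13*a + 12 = (a - 1)*(a^2 + a - 12) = (a - 3)*(a - 1)*(a + 4)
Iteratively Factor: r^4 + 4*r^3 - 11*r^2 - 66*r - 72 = (r + 2)*(r^3 + 2*r^2 - 15*r - 36) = (r + 2)*(r + 3)*(r^2 - r - 12) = (r - 4)*(r + 2)*(r + 3)*(r + 3)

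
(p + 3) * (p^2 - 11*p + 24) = p^3 - 8*p^2 - 9*p + 72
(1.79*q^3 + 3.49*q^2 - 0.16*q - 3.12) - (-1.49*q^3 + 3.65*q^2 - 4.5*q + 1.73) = 3.28*q^3 - 0.16*q^2 + 4.34*q - 4.85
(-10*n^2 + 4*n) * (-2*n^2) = 20*n^4 - 8*n^3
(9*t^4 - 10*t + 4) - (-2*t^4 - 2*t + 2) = 11*t^4 - 8*t + 2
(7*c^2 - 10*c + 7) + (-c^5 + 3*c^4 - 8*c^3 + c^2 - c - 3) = -c^5 + 3*c^4 - 8*c^3 + 8*c^2 - 11*c + 4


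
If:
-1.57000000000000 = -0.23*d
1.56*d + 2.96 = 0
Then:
No Solution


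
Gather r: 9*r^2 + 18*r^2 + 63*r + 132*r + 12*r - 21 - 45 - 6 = 27*r^2 + 207*r - 72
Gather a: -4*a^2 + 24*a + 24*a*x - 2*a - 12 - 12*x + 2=-4*a^2 + a*(24*x + 22) - 12*x - 10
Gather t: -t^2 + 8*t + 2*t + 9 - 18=-t^2 + 10*t - 9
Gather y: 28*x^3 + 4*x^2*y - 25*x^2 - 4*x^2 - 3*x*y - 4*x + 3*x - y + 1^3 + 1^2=28*x^3 - 29*x^2 - x + y*(4*x^2 - 3*x - 1) + 2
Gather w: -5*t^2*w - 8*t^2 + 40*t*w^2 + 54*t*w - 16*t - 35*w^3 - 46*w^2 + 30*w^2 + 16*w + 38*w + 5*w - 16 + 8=-8*t^2 - 16*t - 35*w^3 + w^2*(40*t - 16) + w*(-5*t^2 + 54*t + 59) - 8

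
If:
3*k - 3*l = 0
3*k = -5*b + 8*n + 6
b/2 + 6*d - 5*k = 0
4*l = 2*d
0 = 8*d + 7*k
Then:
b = 0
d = 0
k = 0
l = 0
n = -3/4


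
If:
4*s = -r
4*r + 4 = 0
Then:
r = -1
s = 1/4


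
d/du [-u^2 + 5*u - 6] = 5 - 2*u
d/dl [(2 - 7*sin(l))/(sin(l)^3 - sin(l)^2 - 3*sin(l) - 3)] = (14*sin(l)^3 - 13*sin(l)^2 + 4*sin(l) + 27)*cos(l)/(sin(l)^3 - sin(l)^2 - 3*sin(l) - 3)^2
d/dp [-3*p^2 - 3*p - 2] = -6*p - 3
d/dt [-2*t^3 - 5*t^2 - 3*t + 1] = -6*t^2 - 10*t - 3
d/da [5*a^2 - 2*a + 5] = 10*a - 2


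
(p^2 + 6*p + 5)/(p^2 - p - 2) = (p + 5)/(p - 2)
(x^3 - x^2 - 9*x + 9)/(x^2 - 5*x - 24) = (x^2 - 4*x + 3)/(x - 8)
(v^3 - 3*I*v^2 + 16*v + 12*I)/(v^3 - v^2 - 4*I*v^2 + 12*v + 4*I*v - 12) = (v + I)/(v - 1)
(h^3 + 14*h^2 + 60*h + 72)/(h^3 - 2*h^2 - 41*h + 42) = (h^2 + 8*h + 12)/(h^2 - 8*h + 7)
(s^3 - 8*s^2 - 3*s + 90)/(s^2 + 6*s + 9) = (s^2 - 11*s + 30)/(s + 3)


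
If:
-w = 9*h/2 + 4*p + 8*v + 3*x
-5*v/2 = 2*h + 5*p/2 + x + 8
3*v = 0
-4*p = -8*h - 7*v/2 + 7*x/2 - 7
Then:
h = 19*x/112 - 99/56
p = -15*x/28 - 25/14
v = 0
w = 1691/112 - 363*x/224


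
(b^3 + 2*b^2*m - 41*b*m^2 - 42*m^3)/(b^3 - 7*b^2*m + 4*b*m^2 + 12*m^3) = (b + 7*m)/(b - 2*m)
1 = 1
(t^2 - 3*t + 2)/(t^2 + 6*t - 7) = (t - 2)/(t + 7)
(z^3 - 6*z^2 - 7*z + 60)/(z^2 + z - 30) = (z^2 - z - 12)/(z + 6)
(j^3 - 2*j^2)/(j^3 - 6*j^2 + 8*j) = j/(j - 4)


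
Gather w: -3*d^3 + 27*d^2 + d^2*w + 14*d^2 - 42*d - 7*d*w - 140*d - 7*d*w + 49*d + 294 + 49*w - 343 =-3*d^3 + 41*d^2 - 133*d + w*(d^2 - 14*d + 49) - 49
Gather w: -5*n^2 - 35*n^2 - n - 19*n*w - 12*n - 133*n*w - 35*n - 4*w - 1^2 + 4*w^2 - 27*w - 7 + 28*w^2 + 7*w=-40*n^2 - 48*n + 32*w^2 + w*(-152*n - 24) - 8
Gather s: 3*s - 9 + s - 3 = 4*s - 12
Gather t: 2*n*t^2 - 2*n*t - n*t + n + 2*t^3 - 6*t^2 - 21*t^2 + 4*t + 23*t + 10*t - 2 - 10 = n + 2*t^3 + t^2*(2*n - 27) + t*(37 - 3*n) - 12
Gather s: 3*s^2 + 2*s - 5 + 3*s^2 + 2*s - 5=6*s^2 + 4*s - 10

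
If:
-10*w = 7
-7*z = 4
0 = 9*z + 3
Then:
No Solution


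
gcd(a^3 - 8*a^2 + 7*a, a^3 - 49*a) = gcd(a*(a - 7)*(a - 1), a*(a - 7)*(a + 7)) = a^2 - 7*a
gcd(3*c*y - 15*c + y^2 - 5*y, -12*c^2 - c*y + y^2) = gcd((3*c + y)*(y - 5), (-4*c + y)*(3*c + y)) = 3*c + y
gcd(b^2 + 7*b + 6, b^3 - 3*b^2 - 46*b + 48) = b + 6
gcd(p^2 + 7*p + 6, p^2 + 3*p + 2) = p + 1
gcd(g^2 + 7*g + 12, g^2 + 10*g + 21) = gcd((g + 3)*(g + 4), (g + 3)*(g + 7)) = g + 3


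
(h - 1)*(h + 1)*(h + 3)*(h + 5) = h^4 + 8*h^3 + 14*h^2 - 8*h - 15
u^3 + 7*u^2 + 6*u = u*(u + 1)*(u + 6)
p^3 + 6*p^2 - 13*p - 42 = (p - 3)*(p + 2)*(p + 7)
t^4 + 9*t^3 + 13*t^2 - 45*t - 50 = (t - 2)*(t + 1)*(t + 5)^2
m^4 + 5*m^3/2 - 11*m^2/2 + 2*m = m*(m - 1)*(m - 1/2)*(m + 4)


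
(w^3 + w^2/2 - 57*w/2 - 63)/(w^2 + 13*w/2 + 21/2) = w - 6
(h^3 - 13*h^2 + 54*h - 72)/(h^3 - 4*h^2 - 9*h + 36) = (h - 6)/(h + 3)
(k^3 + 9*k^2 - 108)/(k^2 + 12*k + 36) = k - 3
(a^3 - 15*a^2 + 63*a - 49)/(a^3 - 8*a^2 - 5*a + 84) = (a^2 - 8*a + 7)/(a^2 - a - 12)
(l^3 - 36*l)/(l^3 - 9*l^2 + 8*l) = (l^2 - 36)/(l^2 - 9*l + 8)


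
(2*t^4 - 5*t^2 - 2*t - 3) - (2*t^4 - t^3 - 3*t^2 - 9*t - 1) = t^3 - 2*t^2 + 7*t - 2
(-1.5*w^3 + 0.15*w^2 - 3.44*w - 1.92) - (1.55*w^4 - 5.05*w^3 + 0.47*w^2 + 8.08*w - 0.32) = -1.55*w^4 + 3.55*w^3 - 0.32*w^2 - 11.52*w - 1.6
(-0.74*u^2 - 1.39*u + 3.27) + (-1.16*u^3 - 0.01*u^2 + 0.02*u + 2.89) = -1.16*u^3 - 0.75*u^2 - 1.37*u + 6.16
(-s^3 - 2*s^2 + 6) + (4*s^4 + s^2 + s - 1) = 4*s^4 - s^3 - s^2 + s + 5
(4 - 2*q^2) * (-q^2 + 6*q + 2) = 2*q^4 - 12*q^3 - 8*q^2 + 24*q + 8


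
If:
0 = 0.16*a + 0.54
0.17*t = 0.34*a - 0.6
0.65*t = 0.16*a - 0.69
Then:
No Solution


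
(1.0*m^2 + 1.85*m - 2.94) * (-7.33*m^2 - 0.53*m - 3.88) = -7.33*m^4 - 14.0905*m^3 + 16.6897*m^2 - 5.6198*m + 11.4072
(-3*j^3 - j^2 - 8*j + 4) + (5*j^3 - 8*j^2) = 2*j^3 - 9*j^2 - 8*j + 4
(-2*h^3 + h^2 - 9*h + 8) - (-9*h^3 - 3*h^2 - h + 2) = 7*h^3 + 4*h^2 - 8*h + 6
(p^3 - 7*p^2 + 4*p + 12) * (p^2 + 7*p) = p^5 - 45*p^3 + 40*p^2 + 84*p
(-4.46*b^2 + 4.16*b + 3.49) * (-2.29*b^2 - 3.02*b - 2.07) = 10.2134*b^4 + 3.9428*b^3 - 11.3231*b^2 - 19.151*b - 7.2243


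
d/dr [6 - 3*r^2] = -6*r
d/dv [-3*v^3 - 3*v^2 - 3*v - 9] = -9*v^2 - 6*v - 3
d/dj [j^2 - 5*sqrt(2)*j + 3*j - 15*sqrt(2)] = 2*j - 5*sqrt(2) + 3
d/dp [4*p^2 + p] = 8*p + 1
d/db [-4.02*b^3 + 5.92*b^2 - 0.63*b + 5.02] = -12.06*b^2 + 11.84*b - 0.63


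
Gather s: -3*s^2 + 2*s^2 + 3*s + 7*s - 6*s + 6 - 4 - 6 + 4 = -s^2 + 4*s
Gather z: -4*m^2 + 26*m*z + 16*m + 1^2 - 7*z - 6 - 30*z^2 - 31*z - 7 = -4*m^2 + 16*m - 30*z^2 + z*(26*m - 38) - 12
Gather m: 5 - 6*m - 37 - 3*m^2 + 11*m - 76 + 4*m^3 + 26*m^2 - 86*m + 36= 4*m^3 + 23*m^2 - 81*m - 72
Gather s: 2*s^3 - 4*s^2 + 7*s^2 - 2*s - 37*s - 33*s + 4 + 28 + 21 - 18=2*s^3 + 3*s^2 - 72*s + 35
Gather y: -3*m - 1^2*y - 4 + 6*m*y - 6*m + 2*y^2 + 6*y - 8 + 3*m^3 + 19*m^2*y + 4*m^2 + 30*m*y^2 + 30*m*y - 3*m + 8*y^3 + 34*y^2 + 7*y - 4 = 3*m^3 + 4*m^2 - 12*m + 8*y^3 + y^2*(30*m + 36) + y*(19*m^2 + 36*m + 12) - 16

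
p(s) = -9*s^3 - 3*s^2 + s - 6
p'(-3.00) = -224.00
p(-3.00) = 207.00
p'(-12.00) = -3815.00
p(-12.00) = 15102.00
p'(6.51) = -1182.32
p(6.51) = -2609.68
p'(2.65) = -204.51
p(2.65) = -191.90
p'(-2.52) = -155.34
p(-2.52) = 116.46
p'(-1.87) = -82.20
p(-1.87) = 40.49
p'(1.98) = -116.73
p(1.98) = -85.64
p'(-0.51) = -2.96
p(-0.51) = -6.10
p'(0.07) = 0.45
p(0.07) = -5.95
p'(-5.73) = -851.11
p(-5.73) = 1582.96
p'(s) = -27*s^2 - 6*s + 1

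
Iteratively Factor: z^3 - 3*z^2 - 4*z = (z + 1)*(z^2 - 4*z) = (z - 4)*(z + 1)*(z)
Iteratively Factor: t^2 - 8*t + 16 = (t - 4)*(t - 4)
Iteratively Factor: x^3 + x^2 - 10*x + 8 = (x - 1)*(x^2 + 2*x - 8) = (x - 2)*(x - 1)*(x + 4)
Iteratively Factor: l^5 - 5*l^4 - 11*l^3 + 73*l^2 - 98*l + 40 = (l - 2)*(l^4 - 3*l^3 - 17*l^2 + 39*l - 20) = (l - 2)*(l + 4)*(l^3 - 7*l^2 + 11*l - 5) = (l - 2)*(l - 1)*(l + 4)*(l^2 - 6*l + 5) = (l - 5)*(l - 2)*(l - 1)*(l + 4)*(l - 1)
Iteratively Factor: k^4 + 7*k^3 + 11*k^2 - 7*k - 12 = (k + 1)*(k^3 + 6*k^2 + 5*k - 12) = (k + 1)*(k + 3)*(k^2 + 3*k - 4) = (k + 1)*(k + 3)*(k + 4)*(k - 1)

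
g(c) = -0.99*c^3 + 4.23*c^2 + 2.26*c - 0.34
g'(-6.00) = -155.42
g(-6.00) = 352.22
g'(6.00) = -53.90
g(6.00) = -48.34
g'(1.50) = 8.27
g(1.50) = 9.23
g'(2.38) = 5.57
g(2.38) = 15.65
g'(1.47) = 8.28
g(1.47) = 8.98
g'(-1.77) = -22.02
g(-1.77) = 14.40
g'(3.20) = -1.08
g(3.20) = 17.77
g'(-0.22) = 0.26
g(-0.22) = -0.62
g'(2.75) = 3.06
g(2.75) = 17.28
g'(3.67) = -6.69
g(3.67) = 15.99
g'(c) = -2.97*c^2 + 8.46*c + 2.26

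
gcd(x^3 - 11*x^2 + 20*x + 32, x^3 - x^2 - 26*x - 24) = x + 1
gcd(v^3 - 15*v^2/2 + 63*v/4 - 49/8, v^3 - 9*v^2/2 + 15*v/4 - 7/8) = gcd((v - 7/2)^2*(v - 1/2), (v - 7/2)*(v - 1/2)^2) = v^2 - 4*v + 7/4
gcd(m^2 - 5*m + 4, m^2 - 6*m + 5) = m - 1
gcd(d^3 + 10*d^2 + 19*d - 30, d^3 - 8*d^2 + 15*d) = 1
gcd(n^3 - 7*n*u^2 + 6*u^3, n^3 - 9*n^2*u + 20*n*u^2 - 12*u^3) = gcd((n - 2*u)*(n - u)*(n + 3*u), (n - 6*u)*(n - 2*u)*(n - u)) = n^2 - 3*n*u + 2*u^2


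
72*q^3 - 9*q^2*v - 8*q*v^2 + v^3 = (-8*q + v)*(-3*q + v)*(3*q + v)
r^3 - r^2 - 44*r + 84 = (r - 6)*(r - 2)*(r + 7)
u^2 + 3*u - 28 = (u - 4)*(u + 7)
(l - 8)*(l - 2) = l^2 - 10*l + 16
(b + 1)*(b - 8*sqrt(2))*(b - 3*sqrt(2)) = b^3 - 11*sqrt(2)*b^2 + b^2 - 11*sqrt(2)*b + 48*b + 48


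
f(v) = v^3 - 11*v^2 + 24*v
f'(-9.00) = 465.00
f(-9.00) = -1836.00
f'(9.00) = 69.00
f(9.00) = 54.00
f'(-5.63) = 242.95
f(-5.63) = -662.24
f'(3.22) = -15.73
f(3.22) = -3.39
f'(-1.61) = 67.20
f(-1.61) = -71.33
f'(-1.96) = 78.64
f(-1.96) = -96.83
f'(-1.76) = 72.01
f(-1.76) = -81.77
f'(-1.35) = 59.17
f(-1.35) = -54.91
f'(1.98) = -7.80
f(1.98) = 12.16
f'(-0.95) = 47.61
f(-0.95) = -33.58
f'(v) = 3*v^2 - 22*v + 24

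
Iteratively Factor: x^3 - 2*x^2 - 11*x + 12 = (x - 4)*(x^2 + 2*x - 3) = (x - 4)*(x + 3)*(x - 1)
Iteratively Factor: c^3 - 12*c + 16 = (c - 2)*(c^2 + 2*c - 8) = (c - 2)^2*(c + 4)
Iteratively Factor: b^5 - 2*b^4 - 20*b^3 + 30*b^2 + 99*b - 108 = (b - 4)*(b^4 + 2*b^3 - 12*b^2 - 18*b + 27) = (b - 4)*(b + 3)*(b^3 - b^2 - 9*b + 9) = (b - 4)*(b - 3)*(b + 3)*(b^2 + 2*b - 3) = (b - 4)*(b - 3)*(b + 3)^2*(b - 1)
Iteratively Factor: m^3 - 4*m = (m)*(m^2 - 4) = m*(m + 2)*(m - 2)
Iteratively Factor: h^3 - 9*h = (h + 3)*(h^2 - 3*h) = h*(h + 3)*(h - 3)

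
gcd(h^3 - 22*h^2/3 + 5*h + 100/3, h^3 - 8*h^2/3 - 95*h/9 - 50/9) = h^2 - 10*h/3 - 25/3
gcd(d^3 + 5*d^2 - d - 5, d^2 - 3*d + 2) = d - 1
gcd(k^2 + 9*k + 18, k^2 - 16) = 1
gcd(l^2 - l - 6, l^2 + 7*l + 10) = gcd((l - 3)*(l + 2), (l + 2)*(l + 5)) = l + 2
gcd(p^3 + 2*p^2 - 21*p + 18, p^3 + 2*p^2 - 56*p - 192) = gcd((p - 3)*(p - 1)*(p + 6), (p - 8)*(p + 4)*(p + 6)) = p + 6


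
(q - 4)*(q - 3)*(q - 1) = q^3 - 8*q^2 + 19*q - 12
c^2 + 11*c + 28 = (c + 4)*(c + 7)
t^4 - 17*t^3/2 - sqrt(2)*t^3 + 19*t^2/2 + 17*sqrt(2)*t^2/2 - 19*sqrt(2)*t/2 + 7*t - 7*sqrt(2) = (t - 7)*(t - 2)*(t + 1/2)*(t - sqrt(2))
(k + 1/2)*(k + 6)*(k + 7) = k^3 + 27*k^2/2 + 97*k/2 + 21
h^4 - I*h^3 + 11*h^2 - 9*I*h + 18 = (h - 3*I)*(h - 2*I)*(h + I)*(h + 3*I)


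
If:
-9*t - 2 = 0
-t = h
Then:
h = 2/9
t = -2/9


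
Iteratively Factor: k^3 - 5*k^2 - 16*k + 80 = (k - 5)*(k^2 - 16) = (k - 5)*(k - 4)*(k + 4)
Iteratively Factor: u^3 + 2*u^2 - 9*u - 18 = (u + 3)*(u^2 - u - 6) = (u - 3)*(u + 3)*(u + 2)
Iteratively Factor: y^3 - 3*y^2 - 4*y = (y + 1)*(y^2 - 4*y) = y*(y + 1)*(y - 4)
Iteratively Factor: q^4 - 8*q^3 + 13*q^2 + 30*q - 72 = (q - 3)*(q^3 - 5*q^2 - 2*q + 24) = (q - 3)^2*(q^2 - 2*q - 8) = (q - 4)*(q - 3)^2*(q + 2)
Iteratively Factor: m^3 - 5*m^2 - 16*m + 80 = (m + 4)*(m^2 - 9*m + 20) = (m - 5)*(m + 4)*(m - 4)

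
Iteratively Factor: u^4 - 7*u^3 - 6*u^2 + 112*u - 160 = (u - 2)*(u^3 - 5*u^2 - 16*u + 80) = (u - 5)*(u - 2)*(u^2 - 16) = (u - 5)*(u - 2)*(u + 4)*(u - 4)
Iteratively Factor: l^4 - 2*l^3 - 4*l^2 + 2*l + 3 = (l + 1)*(l^3 - 3*l^2 - l + 3) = (l - 1)*(l + 1)*(l^2 - 2*l - 3) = (l - 1)*(l + 1)^2*(l - 3)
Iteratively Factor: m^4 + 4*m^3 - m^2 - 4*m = (m)*(m^3 + 4*m^2 - m - 4) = m*(m + 1)*(m^2 + 3*m - 4) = m*(m - 1)*(m + 1)*(m + 4)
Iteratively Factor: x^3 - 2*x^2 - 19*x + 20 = (x - 5)*(x^2 + 3*x - 4) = (x - 5)*(x - 1)*(x + 4)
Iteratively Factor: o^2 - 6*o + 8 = (o - 2)*(o - 4)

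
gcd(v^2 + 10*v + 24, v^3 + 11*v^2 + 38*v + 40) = v + 4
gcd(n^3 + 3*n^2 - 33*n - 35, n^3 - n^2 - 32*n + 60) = n - 5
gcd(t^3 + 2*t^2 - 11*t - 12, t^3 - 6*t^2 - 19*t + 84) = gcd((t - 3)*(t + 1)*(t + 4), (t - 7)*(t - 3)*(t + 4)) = t^2 + t - 12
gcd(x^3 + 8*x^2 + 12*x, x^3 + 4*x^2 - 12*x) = x^2 + 6*x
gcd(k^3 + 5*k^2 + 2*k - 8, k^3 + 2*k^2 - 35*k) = 1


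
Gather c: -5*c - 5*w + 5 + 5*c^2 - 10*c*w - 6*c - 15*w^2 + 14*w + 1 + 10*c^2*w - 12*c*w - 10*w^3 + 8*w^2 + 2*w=c^2*(10*w + 5) + c*(-22*w - 11) - 10*w^3 - 7*w^2 + 11*w + 6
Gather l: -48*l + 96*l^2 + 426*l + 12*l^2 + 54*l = 108*l^2 + 432*l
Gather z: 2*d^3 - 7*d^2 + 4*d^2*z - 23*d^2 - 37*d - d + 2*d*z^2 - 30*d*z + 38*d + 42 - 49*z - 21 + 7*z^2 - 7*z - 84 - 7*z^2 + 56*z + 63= 2*d^3 - 30*d^2 + 2*d*z^2 + z*(4*d^2 - 30*d)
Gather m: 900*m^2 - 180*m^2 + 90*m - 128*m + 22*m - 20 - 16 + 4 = 720*m^2 - 16*m - 32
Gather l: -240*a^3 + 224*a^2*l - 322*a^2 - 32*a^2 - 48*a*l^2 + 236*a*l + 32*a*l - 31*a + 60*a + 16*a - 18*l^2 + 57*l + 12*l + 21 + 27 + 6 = -240*a^3 - 354*a^2 + 45*a + l^2*(-48*a - 18) + l*(224*a^2 + 268*a + 69) + 54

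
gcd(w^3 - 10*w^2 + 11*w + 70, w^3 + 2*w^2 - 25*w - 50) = w^2 - 3*w - 10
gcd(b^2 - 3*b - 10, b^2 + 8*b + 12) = b + 2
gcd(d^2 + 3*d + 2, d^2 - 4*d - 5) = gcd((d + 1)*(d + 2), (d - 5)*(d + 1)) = d + 1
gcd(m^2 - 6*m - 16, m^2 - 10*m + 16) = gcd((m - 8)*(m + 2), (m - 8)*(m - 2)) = m - 8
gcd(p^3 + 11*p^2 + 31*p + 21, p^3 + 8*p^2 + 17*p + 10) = p + 1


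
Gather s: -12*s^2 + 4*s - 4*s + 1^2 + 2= 3 - 12*s^2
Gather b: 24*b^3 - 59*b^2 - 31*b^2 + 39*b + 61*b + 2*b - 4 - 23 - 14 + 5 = 24*b^3 - 90*b^2 + 102*b - 36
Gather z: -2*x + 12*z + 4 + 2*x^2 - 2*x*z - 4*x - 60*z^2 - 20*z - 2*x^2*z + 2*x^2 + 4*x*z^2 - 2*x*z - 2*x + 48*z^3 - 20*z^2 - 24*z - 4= 4*x^2 - 8*x + 48*z^3 + z^2*(4*x - 80) + z*(-2*x^2 - 4*x - 32)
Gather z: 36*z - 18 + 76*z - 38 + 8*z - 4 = 120*z - 60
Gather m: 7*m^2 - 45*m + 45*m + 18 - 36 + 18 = 7*m^2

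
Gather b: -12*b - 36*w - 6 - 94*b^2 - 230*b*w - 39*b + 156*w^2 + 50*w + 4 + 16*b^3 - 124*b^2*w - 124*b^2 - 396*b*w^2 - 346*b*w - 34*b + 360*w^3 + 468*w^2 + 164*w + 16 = 16*b^3 + b^2*(-124*w - 218) + b*(-396*w^2 - 576*w - 85) + 360*w^3 + 624*w^2 + 178*w + 14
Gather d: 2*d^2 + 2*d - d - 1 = 2*d^2 + d - 1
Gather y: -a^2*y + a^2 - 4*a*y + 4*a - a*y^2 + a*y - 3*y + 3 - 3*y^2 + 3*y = a^2 + 4*a + y^2*(-a - 3) + y*(-a^2 - 3*a) + 3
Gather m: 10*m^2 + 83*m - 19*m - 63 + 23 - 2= 10*m^2 + 64*m - 42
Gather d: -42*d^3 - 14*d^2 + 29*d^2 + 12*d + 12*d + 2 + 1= -42*d^3 + 15*d^2 + 24*d + 3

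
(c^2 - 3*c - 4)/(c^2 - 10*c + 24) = (c + 1)/(c - 6)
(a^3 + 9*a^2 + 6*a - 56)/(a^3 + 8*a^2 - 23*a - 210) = (a^2 + 2*a - 8)/(a^2 + a - 30)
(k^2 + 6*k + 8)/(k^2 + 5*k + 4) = (k + 2)/(k + 1)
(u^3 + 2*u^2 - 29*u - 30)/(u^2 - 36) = (u^2 - 4*u - 5)/(u - 6)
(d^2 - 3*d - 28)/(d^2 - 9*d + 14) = (d + 4)/(d - 2)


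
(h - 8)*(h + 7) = h^2 - h - 56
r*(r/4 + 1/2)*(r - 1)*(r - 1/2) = r^4/4 + r^3/8 - 5*r^2/8 + r/4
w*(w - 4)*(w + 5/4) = w^3 - 11*w^2/4 - 5*w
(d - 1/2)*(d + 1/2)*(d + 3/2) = d^3 + 3*d^2/2 - d/4 - 3/8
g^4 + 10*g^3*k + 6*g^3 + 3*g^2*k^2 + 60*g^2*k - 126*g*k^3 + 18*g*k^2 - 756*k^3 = (g + 6)*(g - 3*k)*(g + 6*k)*(g + 7*k)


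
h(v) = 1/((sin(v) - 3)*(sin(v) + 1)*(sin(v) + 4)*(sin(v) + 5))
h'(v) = -cos(v)/((sin(v) - 3)*(sin(v) + 1)*(sin(v) + 4)*(sin(v) + 5)^2) - cos(v)/((sin(v) - 3)*(sin(v) + 1)*(sin(v) + 4)^2*(sin(v) + 5)) - cos(v)/((sin(v) - 3)*(sin(v) + 1)^2*(sin(v) + 4)*(sin(v) + 5)) - cos(v)/((sin(v) - 3)^2*(sin(v) + 1)*(sin(v) + 4)*(sin(v) + 5)) = (2*sin(4*v) + 247*cos(v) + 21*cos(3*v))/(4*(sin(v) - 3)^2*(sin(v) + 1)^2*(sin(v) + 4)^2*(sin(v) + 5)^2)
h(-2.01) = -0.21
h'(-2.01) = -0.98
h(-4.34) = -0.01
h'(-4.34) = -0.00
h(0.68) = -0.01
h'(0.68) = 0.00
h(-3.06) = -0.02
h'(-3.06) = -0.02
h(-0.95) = -0.11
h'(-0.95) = 0.35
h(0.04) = -0.02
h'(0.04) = 0.02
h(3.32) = -0.02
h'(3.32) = -0.03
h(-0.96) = -0.11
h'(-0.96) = 0.36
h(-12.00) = -0.01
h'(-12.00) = 0.01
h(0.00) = -0.02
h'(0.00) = 0.02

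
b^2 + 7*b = b*(b + 7)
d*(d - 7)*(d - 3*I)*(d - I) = d^4 - 7*d^3 - 4*I*d^3 - 3*d^2 + 28*I*d^2 + 21*d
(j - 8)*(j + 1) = j^2 - 7*j - 8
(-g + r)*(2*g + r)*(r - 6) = -2*g^2*r + 12*g^2 + g*r^2 - 6*g*r + r^3 - 6*r^2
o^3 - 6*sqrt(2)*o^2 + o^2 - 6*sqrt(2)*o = o*(o + 1)*(o - 6*sqrt(2))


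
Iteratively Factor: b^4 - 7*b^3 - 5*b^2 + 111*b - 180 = (b - 3)*(b^3 - 4*b^2 - 17*b + 60) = (b - 3)^2*(b^2 - b - 20) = (b - 3)^2*(b + 4)*(b - 5)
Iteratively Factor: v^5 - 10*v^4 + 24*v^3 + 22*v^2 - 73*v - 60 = (v + 1)*(v^4 - 11*v^3 + 35*v^2 - 13*v - 60) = (v + 1)^2*(v^3 - 12*v^2 + 47*v - 60) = (v - 3)*(v + 1)^2*(v^2 - 9*v + 20) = (v - 4)*(v - 3)*(v + 1)^2*(v - 5)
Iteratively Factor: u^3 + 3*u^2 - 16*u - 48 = (u - 4)*(u^2 + 7*u + 12) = (u - 4)*(u + 3)*(u + 4)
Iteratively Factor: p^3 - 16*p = (p)*(p^2 - 16) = p*(p + 4)*(p - 4)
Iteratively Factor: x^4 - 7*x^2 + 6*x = (x - 2)*(x^3 + 2*x^2 - 3*x) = (x - 2)*(x + 3)*(x^2 - x) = (x - 2)*(x - 1)*(x + 3)*(x)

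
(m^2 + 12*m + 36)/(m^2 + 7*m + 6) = (m + 6)/(m + 1)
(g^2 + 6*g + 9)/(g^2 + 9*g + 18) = (g + 3)/(g + 6)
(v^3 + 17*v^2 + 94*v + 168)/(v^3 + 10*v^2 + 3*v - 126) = (v + 4)/(v - 3)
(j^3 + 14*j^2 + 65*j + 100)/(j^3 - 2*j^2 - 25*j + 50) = (j^2 + 9*j + 20)/(j^2 - 7*j + 10)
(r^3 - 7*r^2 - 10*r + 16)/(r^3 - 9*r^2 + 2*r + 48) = (r - 1)/(r - 3)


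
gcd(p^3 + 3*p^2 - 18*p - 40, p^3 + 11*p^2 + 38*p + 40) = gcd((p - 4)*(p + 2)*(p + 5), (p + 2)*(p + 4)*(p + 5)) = p^2 + 7*p + 10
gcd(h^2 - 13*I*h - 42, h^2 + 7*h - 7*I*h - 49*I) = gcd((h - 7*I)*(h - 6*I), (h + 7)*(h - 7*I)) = h - 7*I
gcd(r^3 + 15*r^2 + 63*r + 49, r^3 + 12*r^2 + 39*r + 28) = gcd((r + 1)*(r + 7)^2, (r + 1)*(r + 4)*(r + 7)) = r^2 + 8*r + 7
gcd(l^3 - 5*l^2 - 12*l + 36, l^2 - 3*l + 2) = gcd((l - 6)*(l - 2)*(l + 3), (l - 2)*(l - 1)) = l - 2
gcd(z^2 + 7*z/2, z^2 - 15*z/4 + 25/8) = 1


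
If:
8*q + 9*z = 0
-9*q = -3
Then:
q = 1/3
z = -8/27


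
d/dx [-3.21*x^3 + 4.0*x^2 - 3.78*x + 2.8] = -9.63*x^2 + 8.0*x - 3.78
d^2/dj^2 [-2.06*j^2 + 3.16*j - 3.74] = -4.12000000000000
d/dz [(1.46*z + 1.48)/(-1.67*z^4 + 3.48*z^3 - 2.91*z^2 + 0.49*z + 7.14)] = (7.3146*z^4 - 0.275199999999998*z^3 - 11.2026*z^2 + 8.6136*z + 9.6992)/(2.7889*z^8 - 11.6232*z^7 + 21.8298*z^6 - 21.8902*z^5 - 11.9691*z^4 + 46.8426*z^3 - 41.3147*z^2 + 6.9972*z + 50.9796)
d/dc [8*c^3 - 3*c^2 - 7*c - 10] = 24*c^2 - 6*c - 7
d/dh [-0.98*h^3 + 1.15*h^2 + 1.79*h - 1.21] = -2.94*h^2 + 2.3*h + 1.79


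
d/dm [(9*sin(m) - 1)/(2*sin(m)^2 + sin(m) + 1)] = (-18*sin(m)^2 + 4*sin(m) + 10)*cos(m)/(sin(m) - cos(2*m) + 2)^2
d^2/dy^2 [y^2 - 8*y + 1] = 2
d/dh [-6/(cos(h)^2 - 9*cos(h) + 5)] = 6*(9 - 2*cos(h))*sin(h)/(cos(h)^2 - 9*cos(h) + 5)^2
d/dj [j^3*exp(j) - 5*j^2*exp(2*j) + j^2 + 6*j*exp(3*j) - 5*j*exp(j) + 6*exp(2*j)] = j^3*exp(j) - 10*j^2*exp(2*j) + 3*j^2*exp(j) + 18*j*exp(3*j) - 10*j*exp(2*j) - 5*j*exp(j) + 2*j + 6*exp(3*j) + 12*exp(2*j) - 5*exp(j)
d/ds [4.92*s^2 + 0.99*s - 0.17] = 9.84*s + 0.99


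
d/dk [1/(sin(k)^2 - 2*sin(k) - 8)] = 2*(1 - sin(k))*cos(k)/((sin(k) - 4)^2*(sin(k) + 2)^2)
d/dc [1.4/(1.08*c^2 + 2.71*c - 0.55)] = (-3.024*c - 3.794)/(1.08*c^2 + 2.71*c - 0.55)^2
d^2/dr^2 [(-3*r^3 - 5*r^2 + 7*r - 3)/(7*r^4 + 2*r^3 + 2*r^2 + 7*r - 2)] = 6*(-49*r^9 - 245*r^8 + 658*r^7 + 135*r^6 + 280*r^5 - 699*r^4 + 97*r^3 - 60*r^2 - 38*r - 27)/(343*r^12 + 294*r^11 + 378*r^10 + 1205*r^9 + 402*r^8 + 528*r^7 + 1013*r^6 - 258*r^5 + 186*r^4 + 199*r^3 - 270*r^2 + 84*r - 8)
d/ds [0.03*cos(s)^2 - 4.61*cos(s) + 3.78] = (4.61 - 0.06*cos(s))*sin(s)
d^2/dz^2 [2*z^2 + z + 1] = 4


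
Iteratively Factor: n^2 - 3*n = (n)*(n - 3)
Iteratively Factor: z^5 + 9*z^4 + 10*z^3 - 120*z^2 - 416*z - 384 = (z + 4)*(z^4 + 5*z^3 - 10*z^2 - 80*z - 96) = (z - 4)*(z + 4)*(z^3 + 9*z^2 + 26*z + 24) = (z - 4)*(z + 3)*(z + 4)*(z^2 + 6*z + 8) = (z - 4)*(z + 3)*(z + 4)^2*(z + 2)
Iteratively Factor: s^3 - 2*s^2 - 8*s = (s - 4)*(s^2 + 2*s) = s*(s - 4)*(s + 2)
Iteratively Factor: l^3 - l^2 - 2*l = (l)*(l^2 - l - 2) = l*(l + 1)*(l - 2)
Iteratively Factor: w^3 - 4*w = (w - 2)*(w^2 + 2*w) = (w - 2)*(w + 2)*(w)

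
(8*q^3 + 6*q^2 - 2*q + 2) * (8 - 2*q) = -16*q^4 + 52*q^3 + 52*q^2 - 20*q + 16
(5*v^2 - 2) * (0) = 0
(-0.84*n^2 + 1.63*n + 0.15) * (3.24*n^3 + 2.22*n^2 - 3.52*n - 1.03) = -2.7216*n^5 + 3.4164*n^4 + 7.0614*n^3 - 4.5394*n^2 - 2.2069*n - 0.1545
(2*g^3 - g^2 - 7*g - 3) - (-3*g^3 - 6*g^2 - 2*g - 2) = 5*g^3 + 5*g^2 - 5*g - 1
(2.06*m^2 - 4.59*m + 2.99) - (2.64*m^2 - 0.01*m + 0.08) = -0.58*m^2 - 4.58*m + 2.91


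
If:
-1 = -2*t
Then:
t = 1/2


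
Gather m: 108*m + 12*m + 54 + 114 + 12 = 120*m + 180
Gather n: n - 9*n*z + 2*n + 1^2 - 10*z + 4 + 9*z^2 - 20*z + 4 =n*(3 - 9*z) + 9*z^2 - 30*z + 9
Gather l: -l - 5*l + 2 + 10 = 12 - 6*l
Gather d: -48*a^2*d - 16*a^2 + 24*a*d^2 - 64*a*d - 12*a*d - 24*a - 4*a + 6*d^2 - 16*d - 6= -16*a^2 - 28*a + d^2*(24*a + 6) + d*(-48*a^2 - 76*a - 16) - 6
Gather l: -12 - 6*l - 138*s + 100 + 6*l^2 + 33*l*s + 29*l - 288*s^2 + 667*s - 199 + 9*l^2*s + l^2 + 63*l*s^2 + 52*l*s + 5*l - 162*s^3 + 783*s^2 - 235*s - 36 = l^2*(9*s + 7) + l*(63*s^2 + 85*s + 28) - 162*s^3 + 495*s^2 + 294*s - 147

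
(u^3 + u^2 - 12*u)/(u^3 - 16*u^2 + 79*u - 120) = u*(u + 4)/(u^2 - 13*u + 40)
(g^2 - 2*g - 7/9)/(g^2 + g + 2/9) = (3*g - 7)/(3*g + 2)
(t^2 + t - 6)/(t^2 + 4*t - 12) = (t + 3)/(t + 6)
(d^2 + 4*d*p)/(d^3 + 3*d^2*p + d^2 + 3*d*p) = (d + 4*p)/(d^2 + 3*d*p + d + 3*p)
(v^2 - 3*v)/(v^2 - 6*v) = (v - 3)/(v - 6)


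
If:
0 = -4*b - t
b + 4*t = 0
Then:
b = 0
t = 0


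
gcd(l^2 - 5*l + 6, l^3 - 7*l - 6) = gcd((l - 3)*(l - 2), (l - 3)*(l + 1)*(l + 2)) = l - 3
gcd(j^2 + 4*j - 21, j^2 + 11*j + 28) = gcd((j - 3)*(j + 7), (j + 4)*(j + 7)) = j + 7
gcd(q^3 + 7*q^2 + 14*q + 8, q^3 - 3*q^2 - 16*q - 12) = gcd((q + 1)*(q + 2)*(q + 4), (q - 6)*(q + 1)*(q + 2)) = q^2 + 3*q + 2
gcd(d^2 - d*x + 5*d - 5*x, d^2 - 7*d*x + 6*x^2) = -d + x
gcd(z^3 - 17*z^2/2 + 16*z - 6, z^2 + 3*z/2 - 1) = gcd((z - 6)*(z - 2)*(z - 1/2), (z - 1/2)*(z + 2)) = z - 1/2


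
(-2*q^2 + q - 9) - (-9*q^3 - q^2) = 9*q^3 - q^2 + q - 9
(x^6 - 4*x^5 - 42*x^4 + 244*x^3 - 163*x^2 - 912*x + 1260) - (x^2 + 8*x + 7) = x^6 - 4*x^5 - 42*x^4 + 244*x^3 - 164*x^2 - 920*x + 1253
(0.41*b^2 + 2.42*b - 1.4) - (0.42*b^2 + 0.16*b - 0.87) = -0.01*b^2 + 2.26*b - 0.53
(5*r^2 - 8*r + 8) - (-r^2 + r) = 6*r^2 - 9*r + 8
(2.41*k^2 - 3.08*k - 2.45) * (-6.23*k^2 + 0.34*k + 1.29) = -15.0143*k^4 + 20.0078*k^3 + 17.3252*k^2 - 4.8062*k - 3.1605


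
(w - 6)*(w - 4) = w^2 - 10*w + 24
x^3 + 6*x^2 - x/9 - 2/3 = (x - 1/3)*(x + 1/3)*(x + 6)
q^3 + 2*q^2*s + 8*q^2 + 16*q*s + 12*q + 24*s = (q + 2)*(q + 6)*(q + 2*s)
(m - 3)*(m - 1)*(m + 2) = m^3 - 2*m^2 - 5*m + 6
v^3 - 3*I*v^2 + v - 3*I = (v - 3*I)*(v - I)*(v + I)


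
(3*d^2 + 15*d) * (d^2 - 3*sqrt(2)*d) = 3*d^4 - 9*sqrt(2)*d^3 + 15*d^3 - 45*sqrt(2)*d^2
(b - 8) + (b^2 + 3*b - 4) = b^2 + 4*b - 12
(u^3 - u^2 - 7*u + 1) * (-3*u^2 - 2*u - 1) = -3*u^5 + u^4 + 22*u^3 + 12*u^2 + 5*u - 1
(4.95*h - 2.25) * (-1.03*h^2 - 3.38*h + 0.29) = -5.0985*h^3 - 14.4135*h^2 + 9.0405*h - 0.6525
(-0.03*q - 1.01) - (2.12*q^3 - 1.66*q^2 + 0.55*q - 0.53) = -2.12*q^3 + 1.66*q^2 - 0.58*q - 0.48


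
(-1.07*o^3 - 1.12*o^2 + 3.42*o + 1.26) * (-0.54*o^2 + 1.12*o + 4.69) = 0.5778*o^5 - 0.5936*o^4 - 8.1195*o^3 - 2.1028*o^2 + 17.451*o + 5.9094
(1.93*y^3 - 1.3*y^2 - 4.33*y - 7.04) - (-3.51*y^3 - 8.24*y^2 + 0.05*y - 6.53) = 5.44*y^3 + 6.94*y^2 - 4.38*y - 0.51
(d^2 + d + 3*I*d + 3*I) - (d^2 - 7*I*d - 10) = d + 10*I*d + 10 + 3*I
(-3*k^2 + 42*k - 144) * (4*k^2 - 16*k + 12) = -12*k^4 + 216*k^3 - 1284*k^2 + 2808*k - 1728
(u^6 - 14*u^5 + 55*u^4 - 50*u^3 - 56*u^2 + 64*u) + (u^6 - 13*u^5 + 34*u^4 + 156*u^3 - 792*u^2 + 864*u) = 2*u^6 - 27*u^5 + 89*u^4 + 106*u^3 - 848*u^2 + 928*u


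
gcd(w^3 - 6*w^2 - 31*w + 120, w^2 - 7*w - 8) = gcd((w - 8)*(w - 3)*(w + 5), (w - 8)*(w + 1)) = w - 8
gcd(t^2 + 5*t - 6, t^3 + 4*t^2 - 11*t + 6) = t^2 + 5*t - 6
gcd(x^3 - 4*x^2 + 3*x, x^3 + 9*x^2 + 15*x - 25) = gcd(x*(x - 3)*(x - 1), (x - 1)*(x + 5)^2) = x - 1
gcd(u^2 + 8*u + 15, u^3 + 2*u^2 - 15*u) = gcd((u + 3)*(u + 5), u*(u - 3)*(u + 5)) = u + 5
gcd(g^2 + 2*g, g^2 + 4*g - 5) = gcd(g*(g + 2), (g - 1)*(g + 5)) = 1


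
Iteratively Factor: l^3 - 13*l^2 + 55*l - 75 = (l - 5)*(l^2 - 8*l + 15) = (l - 5)^2*(l - 3)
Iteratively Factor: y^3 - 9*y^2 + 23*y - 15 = (y - 3)*(y^2 - 6*y + 5) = (y - 5)*(y - 3)*(y - 1)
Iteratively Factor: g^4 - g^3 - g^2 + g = (g)*(g^3 - g^2 - g + 1) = g*(g + 1)*(g^2 - 2*g + 1) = g*(g - 1)*(g + 1)*(g - 1)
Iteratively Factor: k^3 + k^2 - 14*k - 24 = (k - 4)*(k^2 + 5*k + 6) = (k - 4)*(k + 2)*(k + 3)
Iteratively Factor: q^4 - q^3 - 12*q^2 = (q - 4)*(q^3 + 3*q^2) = q*(q - 4)*(q^2 + 3*q) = q^2*(q - 4)*(q + 3)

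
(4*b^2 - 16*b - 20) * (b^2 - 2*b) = 4*b^4 - 24*b^3 + 12*b^2 + 40*b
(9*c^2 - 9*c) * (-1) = -9*c^2 + 9*c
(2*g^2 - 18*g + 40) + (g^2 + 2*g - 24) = 3*g^2 - 16*g + 16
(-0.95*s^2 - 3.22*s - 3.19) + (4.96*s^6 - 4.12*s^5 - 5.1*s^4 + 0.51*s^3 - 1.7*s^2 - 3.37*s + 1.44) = 4.96*s^6 - 4.12*s^5 - 5.1*s^4 + 0.51*s^3 - 2.65*s^2 - 6.59*s - 1.75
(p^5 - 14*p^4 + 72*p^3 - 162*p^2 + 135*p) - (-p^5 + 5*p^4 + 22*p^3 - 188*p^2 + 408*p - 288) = 2*p^5 - 19*p^4 + 50*p^3 + 26*p^2 - 273*p + 288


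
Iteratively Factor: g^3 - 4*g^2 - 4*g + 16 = (g - 4)*(g^2 - 4) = (g - 4)*(g + 2)*(g - 2)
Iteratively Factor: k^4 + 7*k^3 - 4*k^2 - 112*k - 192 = (k + 3)*(k^3 + 4*k^2 - 16*k - 64) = (k + 3)*(k + 4)*(k^2 - 16) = (k - 4)*(k + 3)*(k + 4)*(k + 4)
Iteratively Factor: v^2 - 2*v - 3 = (v - 3)*(v + 1)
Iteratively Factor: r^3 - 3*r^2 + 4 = (r + 1)*(r^2 - 4*r + 4) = (r - 2)*(r + 1)*(r - 2)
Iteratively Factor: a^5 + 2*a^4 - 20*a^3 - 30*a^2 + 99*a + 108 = (a + 3)*(a^4 - a^3 - 17*a^2 + 21*a + 36) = (a + 1)*(a + 3)*(a^3 - 2*a^2 - 15*a + 36) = (a + 1)*(a + 3)*(a + 4)*(a^2 - 6*a + 9) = (a - 3)*(a + 1)*(a + 3)*(a + 4)*(a - 3)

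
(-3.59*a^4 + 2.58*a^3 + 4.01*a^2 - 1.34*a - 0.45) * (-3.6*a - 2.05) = 12.924*a^5 - 1.9285*a^4 - 19.725*a^3 - 3.3965*a^2 + 4.367*a + 0.9225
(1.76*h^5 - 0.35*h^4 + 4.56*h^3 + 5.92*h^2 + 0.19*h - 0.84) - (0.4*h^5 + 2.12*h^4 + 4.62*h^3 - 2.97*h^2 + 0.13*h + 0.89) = 1.36*h^5 - 2.47*h^4 - 0.0600000000000005*h^3 + 8.89*h^2 + 0.06*h - 1.73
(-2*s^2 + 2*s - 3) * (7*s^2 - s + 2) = -14*s^4 + 16*s^3 - 27*s^2 + 7*s - 6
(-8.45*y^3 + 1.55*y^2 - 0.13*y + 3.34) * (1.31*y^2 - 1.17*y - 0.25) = -11.0695*y^5 + 11.917*y^4 + 0.1287*y^3 + 4.14*y^2 - 3.8753*y - 0.835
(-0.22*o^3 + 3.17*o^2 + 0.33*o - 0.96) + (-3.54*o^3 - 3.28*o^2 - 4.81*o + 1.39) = -3.76*o^3 - 0.11*o^2 - 4.48*o + 0.43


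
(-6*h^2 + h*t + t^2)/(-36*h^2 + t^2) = (6*h^2 - h*t - t^2)/(36*h^2 - t^2)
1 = 1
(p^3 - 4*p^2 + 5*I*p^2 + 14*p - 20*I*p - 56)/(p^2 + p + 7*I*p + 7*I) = (p^2 - 2*p*(2 + I) + 8*I)/(p + 1)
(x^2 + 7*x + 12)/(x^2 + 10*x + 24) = (x + 3)/(x + 6)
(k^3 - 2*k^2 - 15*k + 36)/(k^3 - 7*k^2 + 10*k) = (k^3 - 2*k^2 - 15*k + 36)/(k*(k^2 - 7*k + 10))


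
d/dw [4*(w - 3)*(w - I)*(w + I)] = 12*w^2 - 24*w + 4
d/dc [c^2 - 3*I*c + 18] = 2*c - 3*I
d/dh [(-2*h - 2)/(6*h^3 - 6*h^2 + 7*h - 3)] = 4*(6*h^3 + 6*h^2 - 6*h + 5)/(36*h^6 - 72*h^5 + 120*h^4 - 120*h^3 + 85*h^2 - 42*h + 9)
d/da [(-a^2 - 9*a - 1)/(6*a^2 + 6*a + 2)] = (12*a^2 + 2*a - 3)/(9*a^4 + 18*a^3 + 15*a^2 + 6*a + 1)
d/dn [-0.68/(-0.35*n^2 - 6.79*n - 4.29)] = (-0.476*n - 4.6172)/(0.35*n^2 + 6.79*n + 4.29)^2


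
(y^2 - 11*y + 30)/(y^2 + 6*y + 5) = (y^2 - 11*y + 30)/(y^2 + 6*y + 5)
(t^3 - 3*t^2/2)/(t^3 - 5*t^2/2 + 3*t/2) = t/(t - 1)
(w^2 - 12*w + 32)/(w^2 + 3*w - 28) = (w - 8)/(w + 7)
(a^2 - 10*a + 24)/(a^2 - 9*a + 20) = (a - 6)/(a - 5)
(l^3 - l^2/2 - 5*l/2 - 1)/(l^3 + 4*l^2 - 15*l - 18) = (l^2 - 3*l/2 - 1)/(l^2 + 3*l - 18)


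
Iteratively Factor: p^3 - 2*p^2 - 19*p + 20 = (p - 1)*(p^2 - p - 20) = (p - 5)*(p - 1)*(p + 4)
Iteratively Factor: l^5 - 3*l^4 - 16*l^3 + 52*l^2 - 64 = (l + 1)*(l^4 - 4*l^3 - 12*l^2 + 64*l - 64) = (l - 2)*(l + 1)*(l^3 - 2*l^2 - 16*l + 32) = (l - 2)*(l + 1)*(l + 4)*(l^2 - 6*l + 8) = (l - 4)*(l - 2)*(l + 1)*(l + 4)*(l - 2)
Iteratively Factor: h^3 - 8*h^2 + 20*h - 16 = (h - 2)*(h^2 - 6*h + 8) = (h - 4)*(h - 2)*(h - 2)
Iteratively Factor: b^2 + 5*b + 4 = (b + 1)*(b + 4)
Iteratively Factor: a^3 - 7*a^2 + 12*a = (a - 3)*(a^2 - 4*a) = a*(a - 3)*(a - 4)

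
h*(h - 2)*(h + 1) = h^3 - h^2 - 2*h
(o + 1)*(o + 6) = o^2 + 7*o + 6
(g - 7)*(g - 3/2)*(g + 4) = g^3 - 9*g^2/2 - 47*g/2 + 42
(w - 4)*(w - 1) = w^2 - 5*w + 4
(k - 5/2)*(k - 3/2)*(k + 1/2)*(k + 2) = k^4 - 3*k^3/2 - 21*k^2/4 + 43*k/8 + 15/4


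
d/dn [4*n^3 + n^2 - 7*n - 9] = 12*n^2 + 2*n - 7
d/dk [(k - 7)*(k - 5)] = 2*k - 12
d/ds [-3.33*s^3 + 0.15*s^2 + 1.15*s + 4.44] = -9.99*s^2 + 0.3*s + 1.15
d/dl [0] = 0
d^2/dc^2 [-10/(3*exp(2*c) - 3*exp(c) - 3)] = 10*(2*(2*exp(c) - 1)^2*exp(c) + (4*exp(c) - 1)*(-exp(2*c) + exp(c) + 1))*exp(c)/(3*(-exp(2*c) + exp(c) + 1)^3)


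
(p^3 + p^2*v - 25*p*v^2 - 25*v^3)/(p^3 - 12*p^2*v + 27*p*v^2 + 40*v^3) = (p + 5*v)/(p - 8*v)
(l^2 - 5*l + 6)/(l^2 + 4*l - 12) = (l - 3)/(l + 6)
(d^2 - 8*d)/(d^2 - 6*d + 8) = d*(d - 8)/(d^2 - 6*d + 8)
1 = 1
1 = 1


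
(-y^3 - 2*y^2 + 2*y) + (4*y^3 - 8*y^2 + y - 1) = 3*y^3 - 10*y^2 + 3*y - 1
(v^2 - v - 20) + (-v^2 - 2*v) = -3*v - 20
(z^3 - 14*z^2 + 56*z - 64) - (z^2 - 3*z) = z^3 - 15*z^2 + 59*z - 64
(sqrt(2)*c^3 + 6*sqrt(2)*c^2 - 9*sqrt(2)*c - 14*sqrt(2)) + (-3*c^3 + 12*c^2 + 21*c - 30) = -3*c^3 + sqrt(2)*c^3 + 6*sqrt(2)*c^2 + 12*c^2 - 9*sqrt(2)*c + 21*c - 30 - 14*sqrt(2)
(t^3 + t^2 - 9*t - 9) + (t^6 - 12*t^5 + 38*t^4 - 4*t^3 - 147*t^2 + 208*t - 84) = t^6 - 12*t^5 + 38*t^4 - 3*t^3 - 146*t^2 + 199*t - 93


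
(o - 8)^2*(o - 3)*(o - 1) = o^4 - 20*o^3 + 131*o^2 - 304*o + 192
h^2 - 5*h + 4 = (h - 4)*(h - 1)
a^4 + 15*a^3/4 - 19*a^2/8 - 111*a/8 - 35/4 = (a - 2)*(a + 1)*(a + 5/4)*(a + 7/2)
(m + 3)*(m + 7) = m^2 + 10*m + 21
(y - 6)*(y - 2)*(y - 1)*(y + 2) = y^4 - 7*y^3 + 2*y^2 + 28*y - 24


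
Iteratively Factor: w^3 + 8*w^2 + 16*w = (w)*(w^2 + 8*w + 16) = w*(w + 4)*(w + 4)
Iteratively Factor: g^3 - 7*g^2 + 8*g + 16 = (g + 1)*(g^2 - 8*g + 16) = (g - 4)*(g + 1)*(g - 4)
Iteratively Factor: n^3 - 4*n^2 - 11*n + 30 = (n - 2)*(n^2 - 2*n - 15) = (n - 2)*(n + 3)*(n - 5)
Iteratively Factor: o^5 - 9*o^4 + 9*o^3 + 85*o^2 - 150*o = (o - 2)*(o^4 - 7*o^3 - 5*o^2 + 75*o) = o*(o - 2)*(o^3 - 7*o^2 - 5*o + 75) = o*(o - 2)*(o + 3)*(o^2 - 10*o + 25) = o*(o - 5)*(o - 2)*(o + 3)*(o - 5)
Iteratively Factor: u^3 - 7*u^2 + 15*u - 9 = (u - 3)*(u^2 - 4*u + 3) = (u - 3)^2*(u - 1)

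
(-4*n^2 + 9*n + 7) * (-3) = 12*n^2 - 27*n - 21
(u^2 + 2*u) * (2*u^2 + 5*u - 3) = 2*u^4 + 9*u^3 + 7*u^2 - 6*u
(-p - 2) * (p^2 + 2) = -p^3 - 2*p^2 - 2*p - 4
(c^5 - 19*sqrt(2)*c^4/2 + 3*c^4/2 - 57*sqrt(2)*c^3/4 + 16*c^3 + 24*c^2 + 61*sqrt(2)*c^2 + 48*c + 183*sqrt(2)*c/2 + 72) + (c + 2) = c^5 - 19*sqrt(2)*c^4/2 + 3*c^4/2 - 57*sqrt(2)*c^3/4 + 16*c^3 + 24*c^2 + 61*sqrt(2)*c^2 + 49*c + 183*sqrt(2)*c/2 + 74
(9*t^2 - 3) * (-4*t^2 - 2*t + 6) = -36*t^4 - 18*t^3 + 66*t^2 + 6*t - 18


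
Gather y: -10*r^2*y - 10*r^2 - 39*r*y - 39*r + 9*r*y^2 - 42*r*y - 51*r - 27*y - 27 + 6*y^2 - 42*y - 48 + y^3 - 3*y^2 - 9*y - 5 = -10*r^2 - 90*r + y^3 + y^2*(9*r + 3) + y*(-10*r^2 - 81*r - 78) - 80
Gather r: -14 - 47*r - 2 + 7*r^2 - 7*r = 7*r^2 - 54*r - 16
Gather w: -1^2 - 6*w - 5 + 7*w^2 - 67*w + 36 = 7*w^2 - 73*w + 30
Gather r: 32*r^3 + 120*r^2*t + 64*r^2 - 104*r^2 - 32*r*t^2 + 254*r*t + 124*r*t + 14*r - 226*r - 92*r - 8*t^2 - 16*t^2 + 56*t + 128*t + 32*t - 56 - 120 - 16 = 32*r^3 + r^2*(120*t - 40) + r*(-32*t^2 + 378*t - 304) - 24*t^2 + 216*t - 192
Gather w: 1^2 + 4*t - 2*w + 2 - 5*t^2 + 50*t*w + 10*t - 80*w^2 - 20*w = -5*t^2 + 14*t - 80*w^2 + w*(50*t - 22) + 3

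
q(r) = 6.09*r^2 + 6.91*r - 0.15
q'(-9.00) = -102.71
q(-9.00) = 430.95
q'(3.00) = 43.45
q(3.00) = 75.39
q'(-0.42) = 1.79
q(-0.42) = -1.98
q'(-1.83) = -15.38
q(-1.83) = 7.60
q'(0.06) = 7.64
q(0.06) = 0.29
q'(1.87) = 29.69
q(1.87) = 34.07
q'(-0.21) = 4.35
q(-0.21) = -1.33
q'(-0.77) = -2.47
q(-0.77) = -1.86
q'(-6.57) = -73.11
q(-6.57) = 217.33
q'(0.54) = 13.49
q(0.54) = 5.36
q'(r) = 12.18*r + 6.91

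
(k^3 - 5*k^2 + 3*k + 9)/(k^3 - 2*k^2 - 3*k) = (k - 3)/k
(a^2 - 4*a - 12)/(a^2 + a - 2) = (a - 6)/(a - 1)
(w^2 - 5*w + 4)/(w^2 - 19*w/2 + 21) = 2*(w^2 - 5*w + 4)/(2*w^2 - 19*w + 42)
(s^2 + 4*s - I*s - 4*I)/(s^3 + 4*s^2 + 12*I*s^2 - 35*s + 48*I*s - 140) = (s - I)/(s^2 + 12*I*s - 35)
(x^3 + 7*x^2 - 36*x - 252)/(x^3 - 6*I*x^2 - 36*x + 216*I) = (x + 7)/(x - 6*I)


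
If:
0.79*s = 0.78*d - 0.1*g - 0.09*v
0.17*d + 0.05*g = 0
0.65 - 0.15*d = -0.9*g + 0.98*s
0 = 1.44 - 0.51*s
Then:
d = -0.66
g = 2.24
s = 2.82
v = -32.99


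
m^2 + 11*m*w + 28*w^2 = (m + 4*w)*(m + 7*w)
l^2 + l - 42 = (l - 6)*(l + 7)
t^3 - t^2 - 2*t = t*(t - 2)*(t + 1)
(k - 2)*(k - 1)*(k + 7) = k^3 + 4*k^2 - 19*k + 14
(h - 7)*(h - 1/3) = h^2 - 22*h/3 + 7/3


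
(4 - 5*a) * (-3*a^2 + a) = 15*a^3 - 17*a^2 + 4*a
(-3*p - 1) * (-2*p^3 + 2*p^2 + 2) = 6*p^4 - 4*p^3 - 2*p^2 - 6*p - 2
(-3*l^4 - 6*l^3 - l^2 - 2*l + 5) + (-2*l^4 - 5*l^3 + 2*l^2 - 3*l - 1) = -5*l^4 - 11*l^3 + l^2 - 5*l + 4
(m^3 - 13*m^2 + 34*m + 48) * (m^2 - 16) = m^5 - 13*m^4 + 18*m^3 + 256*m^2 - 544*m - 768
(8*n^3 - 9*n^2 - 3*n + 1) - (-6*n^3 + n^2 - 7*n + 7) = 14*n^3 - 10*n^2 + 4*n - 6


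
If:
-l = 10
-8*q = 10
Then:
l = -10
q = -5/4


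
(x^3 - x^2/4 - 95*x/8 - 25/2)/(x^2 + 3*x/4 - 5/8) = (2*x^2 - 3*x - 20)/(2*x - 1)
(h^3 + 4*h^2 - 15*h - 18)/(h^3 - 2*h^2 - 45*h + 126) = (h^2 + 7*h + 6)/(h^2 + h - 42)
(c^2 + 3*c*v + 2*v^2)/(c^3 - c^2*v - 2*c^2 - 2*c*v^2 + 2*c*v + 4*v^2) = (-c - 2*v)/(-c^2 + 2*c*v + 2*c - 4*v)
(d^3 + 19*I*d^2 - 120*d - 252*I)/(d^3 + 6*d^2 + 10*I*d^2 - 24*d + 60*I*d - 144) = (d^2 + 13*I*d - 42)/(d^2 + d*(6 + 4*I) + 24*I)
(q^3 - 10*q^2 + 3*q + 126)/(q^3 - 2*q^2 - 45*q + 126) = (q^2 - 4*q - 21)/(q^2 + 4*q - 21)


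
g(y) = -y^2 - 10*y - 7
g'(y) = -2*y - 10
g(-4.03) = 17.06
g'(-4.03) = -1.94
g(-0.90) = 1.19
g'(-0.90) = -8.20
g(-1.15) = 3.18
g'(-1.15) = -7.70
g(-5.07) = 18.00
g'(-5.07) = 0.14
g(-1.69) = 7.04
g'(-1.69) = -6.62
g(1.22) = -20.69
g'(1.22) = -12.44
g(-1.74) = 7.37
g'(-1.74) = -6.52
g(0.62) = -13.58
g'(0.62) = -11.24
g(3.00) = -46.00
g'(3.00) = -16.00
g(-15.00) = -82.00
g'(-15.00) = 20.00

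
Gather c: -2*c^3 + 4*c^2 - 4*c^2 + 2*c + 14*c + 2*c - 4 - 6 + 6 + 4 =-2*c^3 + 18*c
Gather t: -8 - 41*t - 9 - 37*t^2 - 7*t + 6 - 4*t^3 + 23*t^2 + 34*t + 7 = -4*t^3 - 14*t^2 - 14*t - 4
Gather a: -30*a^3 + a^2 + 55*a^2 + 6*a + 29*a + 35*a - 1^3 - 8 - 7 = -30*a^3 + 56*a^2 + 70*a - 16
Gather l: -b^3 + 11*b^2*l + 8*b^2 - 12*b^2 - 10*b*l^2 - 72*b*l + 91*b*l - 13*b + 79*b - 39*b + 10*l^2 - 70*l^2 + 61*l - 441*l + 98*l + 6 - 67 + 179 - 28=-b^3 - 4*b^2 + 27*b + l^2*(-10*b - 60) + l*(11*b^2 + 19*b - 282) + 90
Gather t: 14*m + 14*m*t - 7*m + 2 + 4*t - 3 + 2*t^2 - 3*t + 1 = 7*m + 2*t^2 + t*(14*m + 1)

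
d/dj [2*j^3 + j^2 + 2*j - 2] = 6*j^2 + 2*j + 2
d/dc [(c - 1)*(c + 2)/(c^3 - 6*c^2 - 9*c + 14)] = -1/(c^2 - 14*c + 49)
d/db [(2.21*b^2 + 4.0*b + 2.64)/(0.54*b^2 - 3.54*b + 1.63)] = (-9.9834*b^2 + 4.3534*b + 15.8656)/(0.2916*b^4 - 3.8232*b^3 + 14.292*b^2 - 11.5404*b + 2.6569)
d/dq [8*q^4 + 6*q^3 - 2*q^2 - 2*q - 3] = 32*q^3 + 18*q^2 - 4*q - 2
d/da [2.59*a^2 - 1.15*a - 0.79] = 5.18*a - 1.15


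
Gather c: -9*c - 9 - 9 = -9*c - 18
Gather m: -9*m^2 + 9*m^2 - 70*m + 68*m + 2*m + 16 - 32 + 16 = 0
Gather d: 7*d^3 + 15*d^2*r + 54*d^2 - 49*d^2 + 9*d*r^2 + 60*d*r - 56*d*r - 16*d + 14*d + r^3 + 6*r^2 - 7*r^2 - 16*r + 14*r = 7*d^3 + d^2*(15*r + 5) + d*(9*r^2 + 4*r - 2) + r^3 - r^2 - 2*r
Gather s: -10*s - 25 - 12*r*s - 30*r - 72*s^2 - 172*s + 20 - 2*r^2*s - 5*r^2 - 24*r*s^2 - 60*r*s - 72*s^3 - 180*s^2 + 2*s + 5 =-5*r^2 - 30*r - 72*s^3 + s^2*(-24*r - 252) + s*(-2*r^2 - 72*r - 180)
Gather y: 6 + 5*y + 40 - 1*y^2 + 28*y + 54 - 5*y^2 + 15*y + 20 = -6*y^2 + 48*y + 120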